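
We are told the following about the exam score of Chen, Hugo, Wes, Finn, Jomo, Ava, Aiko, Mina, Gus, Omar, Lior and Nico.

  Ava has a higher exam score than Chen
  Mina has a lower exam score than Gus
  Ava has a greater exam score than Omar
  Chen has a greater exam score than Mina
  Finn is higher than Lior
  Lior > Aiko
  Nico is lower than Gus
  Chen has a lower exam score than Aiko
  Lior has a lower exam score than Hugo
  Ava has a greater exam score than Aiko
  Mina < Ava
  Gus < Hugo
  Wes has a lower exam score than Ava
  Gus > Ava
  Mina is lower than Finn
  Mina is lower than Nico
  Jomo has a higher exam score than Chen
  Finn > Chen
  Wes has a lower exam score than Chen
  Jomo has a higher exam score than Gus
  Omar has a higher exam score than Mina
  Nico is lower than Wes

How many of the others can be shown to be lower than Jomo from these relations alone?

8

Directly below Jomo: Chen, Gus.
One step further: Mina, Nico, Wes, Ava (6 so far).
One step further: Omar, Aiko (8 so far).
Nothing else is reachable below Jomo; 8 in all.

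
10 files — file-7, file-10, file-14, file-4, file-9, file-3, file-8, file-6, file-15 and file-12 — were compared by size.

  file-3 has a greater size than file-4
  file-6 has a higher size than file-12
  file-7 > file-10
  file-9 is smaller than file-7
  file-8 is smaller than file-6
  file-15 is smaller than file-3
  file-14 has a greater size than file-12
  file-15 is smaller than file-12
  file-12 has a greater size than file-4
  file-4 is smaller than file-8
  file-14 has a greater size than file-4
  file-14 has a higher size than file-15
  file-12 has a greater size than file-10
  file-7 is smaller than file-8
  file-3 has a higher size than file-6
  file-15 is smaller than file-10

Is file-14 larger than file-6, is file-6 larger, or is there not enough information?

undetermined

Following every chain through file-14: below file-14 we get file-15, file-10, file-4, file-12.
file-6 is not reached, and no chain runs the other way from file-6 to file-14.
So the given relations leave the order of file-14 and file-6 undetermined.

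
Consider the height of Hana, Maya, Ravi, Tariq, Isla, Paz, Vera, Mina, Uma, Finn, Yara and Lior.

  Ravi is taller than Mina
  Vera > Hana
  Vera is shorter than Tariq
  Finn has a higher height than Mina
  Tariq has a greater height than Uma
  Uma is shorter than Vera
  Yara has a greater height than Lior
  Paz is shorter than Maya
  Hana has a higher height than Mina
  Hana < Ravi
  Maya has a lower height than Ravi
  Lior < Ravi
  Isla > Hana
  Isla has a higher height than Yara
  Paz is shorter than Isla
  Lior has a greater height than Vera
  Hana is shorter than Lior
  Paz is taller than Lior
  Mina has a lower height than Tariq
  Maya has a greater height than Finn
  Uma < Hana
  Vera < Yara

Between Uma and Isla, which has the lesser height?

The relevant relations are Uma < Hana; Hana < Vera; Vera < Lior; Lior < Paz; Paz < Isla.
Together: Uma < Hana < Vera < Lior < Paz < Isla.
So Uma < Isla; Uma is the shorter of the two.

Uma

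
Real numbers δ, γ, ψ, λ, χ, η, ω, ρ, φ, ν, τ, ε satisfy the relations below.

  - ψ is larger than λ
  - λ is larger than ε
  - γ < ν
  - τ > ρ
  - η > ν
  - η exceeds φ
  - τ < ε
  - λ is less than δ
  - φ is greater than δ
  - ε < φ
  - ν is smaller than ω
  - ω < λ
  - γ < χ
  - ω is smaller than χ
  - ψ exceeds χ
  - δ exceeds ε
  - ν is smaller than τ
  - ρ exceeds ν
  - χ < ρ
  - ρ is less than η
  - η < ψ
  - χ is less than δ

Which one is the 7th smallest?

ε

Chaining the given pairs: γ < ν < ω < χ < ρ < τ < ε < λ < δ < φ < η < ψ.
The 7th smallest is ε.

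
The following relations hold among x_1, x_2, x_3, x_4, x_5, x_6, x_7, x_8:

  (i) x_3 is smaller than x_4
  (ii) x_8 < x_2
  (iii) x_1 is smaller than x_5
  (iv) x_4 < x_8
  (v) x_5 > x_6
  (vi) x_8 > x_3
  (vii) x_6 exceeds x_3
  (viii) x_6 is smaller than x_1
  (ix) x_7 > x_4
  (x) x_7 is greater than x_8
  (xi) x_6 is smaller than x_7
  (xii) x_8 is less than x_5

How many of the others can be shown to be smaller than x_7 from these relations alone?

4

The elements the relations force below x_7 are x_3, x_6, x_4, x_8 — no chain reaches any other.
That is 4.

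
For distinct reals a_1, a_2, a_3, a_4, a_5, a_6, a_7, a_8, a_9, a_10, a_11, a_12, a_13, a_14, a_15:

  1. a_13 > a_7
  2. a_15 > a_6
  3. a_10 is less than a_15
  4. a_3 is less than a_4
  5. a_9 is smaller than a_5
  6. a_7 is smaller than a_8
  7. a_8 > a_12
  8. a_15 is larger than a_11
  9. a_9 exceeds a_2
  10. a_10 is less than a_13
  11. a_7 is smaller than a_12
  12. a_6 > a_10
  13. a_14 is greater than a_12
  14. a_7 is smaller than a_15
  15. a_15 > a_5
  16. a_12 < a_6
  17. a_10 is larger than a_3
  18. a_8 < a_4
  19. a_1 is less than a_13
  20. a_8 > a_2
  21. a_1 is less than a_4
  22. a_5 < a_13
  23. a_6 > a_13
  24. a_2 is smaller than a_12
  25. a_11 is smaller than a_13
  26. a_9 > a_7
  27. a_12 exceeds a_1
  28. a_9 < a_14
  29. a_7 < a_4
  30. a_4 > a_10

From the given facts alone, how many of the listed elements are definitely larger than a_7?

9

The elements the relations force above a_7 are a_12, a_9, a_5, a_8, a_14, a_13, a_6, a_4, a_15 — no chain reaches any other.
That is 9.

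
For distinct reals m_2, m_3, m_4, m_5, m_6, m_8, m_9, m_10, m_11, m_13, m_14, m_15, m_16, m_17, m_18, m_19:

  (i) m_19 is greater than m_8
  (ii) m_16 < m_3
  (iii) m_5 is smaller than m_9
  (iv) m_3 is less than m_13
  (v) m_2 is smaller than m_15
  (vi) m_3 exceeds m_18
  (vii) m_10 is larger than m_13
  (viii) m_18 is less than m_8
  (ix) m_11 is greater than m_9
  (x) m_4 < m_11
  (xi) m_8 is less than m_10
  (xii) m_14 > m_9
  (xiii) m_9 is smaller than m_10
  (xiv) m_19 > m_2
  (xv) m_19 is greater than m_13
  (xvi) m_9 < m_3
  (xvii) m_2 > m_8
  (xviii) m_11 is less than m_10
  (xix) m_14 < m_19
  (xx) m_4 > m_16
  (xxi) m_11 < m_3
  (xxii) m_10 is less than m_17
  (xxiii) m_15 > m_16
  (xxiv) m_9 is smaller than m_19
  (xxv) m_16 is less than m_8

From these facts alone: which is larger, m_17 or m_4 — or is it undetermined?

m_17

m_4 < m_11 and m_11 < m_3 give m_4 < m_3.
With m_3 < m_13: m_4 < m_11 < m_3 < m_13.
Then m_13 < m_10 extends the chain to m_10.
With m_10 < m_17: m_4 < m_11 < m_3 < m_13 < m_10 < m_17.
So m_17 is larger.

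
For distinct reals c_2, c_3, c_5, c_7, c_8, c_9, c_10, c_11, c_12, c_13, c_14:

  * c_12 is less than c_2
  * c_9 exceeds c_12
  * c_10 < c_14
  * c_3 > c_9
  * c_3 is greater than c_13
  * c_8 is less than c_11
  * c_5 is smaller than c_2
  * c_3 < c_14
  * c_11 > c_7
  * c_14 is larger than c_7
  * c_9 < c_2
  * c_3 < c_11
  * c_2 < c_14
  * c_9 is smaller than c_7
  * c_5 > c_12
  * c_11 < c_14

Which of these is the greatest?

c_14

c_8 is not greatest since c_8 < c_11; c_12 is not greatest since c_12 < c_9; c_9 is not greatest since c_9 < c_7; c_7 is not greatest since c_7 < c_14; c_13 is not greatest since c_13 < c_3; c_3 is not greatest since c_3 < c_14; c_10 is not greatest since c_10 < c_14; c_5 is not greatest since c_5 < c_2; c_2 is not greatest since c_2 < c_14; c_11 is not greatest since c_11 < c_14.
Only c_14 has nothing above it, so c_14 is the greatest.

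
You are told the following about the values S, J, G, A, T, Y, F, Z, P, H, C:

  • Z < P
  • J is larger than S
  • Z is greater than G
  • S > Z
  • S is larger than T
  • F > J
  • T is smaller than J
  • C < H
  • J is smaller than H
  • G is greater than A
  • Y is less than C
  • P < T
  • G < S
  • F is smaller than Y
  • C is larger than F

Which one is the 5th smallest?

Piecing the relations together gives one ordering: A < G < Z < P < T < S < J < F < Y < C < H.
Counting 5 from the smallest end gives T.

T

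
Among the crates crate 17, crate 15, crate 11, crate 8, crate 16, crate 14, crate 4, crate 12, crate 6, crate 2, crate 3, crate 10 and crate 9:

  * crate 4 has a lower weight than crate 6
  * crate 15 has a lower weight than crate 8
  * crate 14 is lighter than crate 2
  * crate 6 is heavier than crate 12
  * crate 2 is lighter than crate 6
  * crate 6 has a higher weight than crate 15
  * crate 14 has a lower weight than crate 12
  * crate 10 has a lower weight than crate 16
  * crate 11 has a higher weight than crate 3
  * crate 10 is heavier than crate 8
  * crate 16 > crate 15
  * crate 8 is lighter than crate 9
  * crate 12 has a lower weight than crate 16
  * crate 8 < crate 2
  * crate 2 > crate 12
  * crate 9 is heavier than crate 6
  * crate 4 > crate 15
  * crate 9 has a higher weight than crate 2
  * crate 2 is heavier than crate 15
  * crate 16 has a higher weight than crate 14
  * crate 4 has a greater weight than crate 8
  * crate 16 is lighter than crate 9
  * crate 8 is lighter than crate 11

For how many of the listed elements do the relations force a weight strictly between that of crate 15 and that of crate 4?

Chaining upward from crate 15 reaches: crate 8, crate 10, crate 2, crate 16, crate 6, crate 11, crate 9.
Chaining downward from crate 4 reaches: crate 8.
Strictly between crate 15 and crate 4 are those in both lists: crate 8 — 1 element.

1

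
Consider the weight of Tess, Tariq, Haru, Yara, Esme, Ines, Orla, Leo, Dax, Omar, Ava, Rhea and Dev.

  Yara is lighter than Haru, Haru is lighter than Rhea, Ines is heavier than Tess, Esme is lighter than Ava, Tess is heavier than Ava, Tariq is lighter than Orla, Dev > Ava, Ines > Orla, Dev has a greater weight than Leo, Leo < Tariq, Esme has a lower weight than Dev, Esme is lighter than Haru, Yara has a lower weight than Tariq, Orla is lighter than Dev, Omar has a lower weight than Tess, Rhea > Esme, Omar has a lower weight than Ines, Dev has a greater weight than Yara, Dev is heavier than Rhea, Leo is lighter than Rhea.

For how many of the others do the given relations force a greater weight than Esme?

The elements the relations force above Esme are Haru, Ava, Rhea, Dev, Tess, Ines — no chain reaches any other.
That is 6.

6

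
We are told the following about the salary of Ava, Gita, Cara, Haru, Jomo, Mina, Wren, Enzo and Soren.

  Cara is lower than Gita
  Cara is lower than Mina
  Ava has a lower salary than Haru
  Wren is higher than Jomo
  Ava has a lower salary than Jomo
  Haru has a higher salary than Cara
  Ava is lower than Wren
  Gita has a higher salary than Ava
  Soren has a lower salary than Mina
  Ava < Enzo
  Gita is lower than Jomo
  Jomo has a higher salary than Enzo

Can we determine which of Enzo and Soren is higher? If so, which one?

undetermined

Following every chain through Enzo: above Enzo we get Jomo, Wren; below Enzo we get Ava.
Soren is not reached, and no chain runs the other way from Soren to Enzo.
So the given relations leave the order of Enzo and Soren undetermined.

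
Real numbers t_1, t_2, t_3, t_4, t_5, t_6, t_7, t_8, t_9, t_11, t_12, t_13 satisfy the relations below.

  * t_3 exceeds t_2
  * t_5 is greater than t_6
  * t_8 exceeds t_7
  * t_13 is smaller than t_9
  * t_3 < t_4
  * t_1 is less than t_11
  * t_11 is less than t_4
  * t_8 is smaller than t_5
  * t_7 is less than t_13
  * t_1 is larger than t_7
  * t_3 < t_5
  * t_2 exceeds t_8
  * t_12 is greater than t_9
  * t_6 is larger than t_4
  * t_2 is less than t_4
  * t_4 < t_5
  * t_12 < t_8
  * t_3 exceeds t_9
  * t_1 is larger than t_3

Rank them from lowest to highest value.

t_7 < t_13 < t_9 < t_12 < t_8 < t_2 < t_3 < t_1 < t_11 < t_4 < t_6 < t_5

The consecutive links are each given: t_7 < t_13; t_13 < t_9; t_9 < t_12; t_12 < t_8; t_8 < t_2; t_2 < t_3; t_3 < t_1; t_1 < t_11; t_11 < t_4; t_4 < t_6; t_6 < t_5.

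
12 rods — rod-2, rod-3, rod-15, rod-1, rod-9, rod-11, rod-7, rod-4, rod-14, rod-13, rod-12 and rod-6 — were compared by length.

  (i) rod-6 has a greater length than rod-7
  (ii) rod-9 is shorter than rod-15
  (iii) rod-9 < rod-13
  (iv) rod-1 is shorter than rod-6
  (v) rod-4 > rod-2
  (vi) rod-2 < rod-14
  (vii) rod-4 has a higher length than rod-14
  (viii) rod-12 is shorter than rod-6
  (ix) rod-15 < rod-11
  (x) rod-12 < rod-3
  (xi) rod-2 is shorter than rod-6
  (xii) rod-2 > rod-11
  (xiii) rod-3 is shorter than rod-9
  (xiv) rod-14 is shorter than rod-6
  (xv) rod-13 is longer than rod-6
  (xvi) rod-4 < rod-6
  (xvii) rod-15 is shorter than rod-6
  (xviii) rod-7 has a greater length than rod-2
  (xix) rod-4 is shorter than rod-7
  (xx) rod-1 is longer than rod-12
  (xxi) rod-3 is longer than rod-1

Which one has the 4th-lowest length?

Chaining the given pairs: rod-12 < rod-1 < rod-3 < rod-9 < rod-15 < rod-11 < rod-2 < rod-14 < rod-4 < rod-7 < rod-6 < rod-13.
Counting 4 from the smallest end gives rod-9.

rod-9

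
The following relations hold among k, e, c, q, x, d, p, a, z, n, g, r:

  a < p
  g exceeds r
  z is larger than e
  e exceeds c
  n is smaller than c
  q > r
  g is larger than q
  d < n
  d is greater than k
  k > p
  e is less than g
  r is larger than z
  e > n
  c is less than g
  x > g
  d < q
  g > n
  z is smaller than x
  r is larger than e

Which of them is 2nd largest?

The consecutive relations fix a unique order: a < p < k < d < n < c < e < z < r < q < g < x.
The 2nd largest is g.

g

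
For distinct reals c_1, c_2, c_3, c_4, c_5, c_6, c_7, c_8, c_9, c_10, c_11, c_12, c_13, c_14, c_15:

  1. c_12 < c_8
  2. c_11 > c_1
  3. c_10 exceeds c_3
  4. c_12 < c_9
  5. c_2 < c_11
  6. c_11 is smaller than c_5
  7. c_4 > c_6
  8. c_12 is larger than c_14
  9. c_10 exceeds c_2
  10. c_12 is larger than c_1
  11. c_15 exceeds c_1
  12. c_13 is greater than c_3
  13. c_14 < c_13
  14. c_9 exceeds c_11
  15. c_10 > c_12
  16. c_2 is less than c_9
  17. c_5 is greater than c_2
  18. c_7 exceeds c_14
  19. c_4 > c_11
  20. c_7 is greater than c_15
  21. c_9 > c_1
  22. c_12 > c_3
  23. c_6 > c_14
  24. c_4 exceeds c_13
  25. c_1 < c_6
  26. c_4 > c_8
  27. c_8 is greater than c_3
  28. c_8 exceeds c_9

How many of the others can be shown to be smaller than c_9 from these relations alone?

6

From c_9 the given relations immediately reach c_1, c_2, c_12, c_11.
From those, c_3, c_14 — 6 in total.
No other element is forced below c_9 by the given relations, so the count is 6.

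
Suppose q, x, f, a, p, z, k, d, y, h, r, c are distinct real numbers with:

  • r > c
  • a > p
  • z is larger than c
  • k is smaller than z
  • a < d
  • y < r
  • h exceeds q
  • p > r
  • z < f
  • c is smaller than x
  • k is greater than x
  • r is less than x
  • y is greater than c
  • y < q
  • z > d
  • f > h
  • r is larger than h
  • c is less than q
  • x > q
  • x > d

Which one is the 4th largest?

x

Piecing the relations together gives one ordering: c < y < q < h < r < p < a < d < x < k < z < f.
The 4th largest is x.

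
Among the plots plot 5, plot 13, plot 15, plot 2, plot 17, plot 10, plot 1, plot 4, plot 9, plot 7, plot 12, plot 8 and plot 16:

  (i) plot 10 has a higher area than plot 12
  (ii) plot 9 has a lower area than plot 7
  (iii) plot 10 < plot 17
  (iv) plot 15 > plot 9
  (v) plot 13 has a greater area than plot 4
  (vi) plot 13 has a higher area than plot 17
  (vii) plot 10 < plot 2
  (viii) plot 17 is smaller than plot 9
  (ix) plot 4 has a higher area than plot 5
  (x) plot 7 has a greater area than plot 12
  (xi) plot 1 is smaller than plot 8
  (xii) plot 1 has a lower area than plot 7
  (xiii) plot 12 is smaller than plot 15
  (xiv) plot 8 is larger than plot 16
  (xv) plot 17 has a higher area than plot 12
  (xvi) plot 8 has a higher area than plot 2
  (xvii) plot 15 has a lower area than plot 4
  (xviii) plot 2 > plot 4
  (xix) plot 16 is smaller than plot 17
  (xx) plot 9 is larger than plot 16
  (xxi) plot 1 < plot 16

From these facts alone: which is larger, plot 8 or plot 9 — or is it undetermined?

plot 8

The relevant relations are plot 9 < plot 15; plot 15 < plot 4; plot 4 < plot 2; plot 2 < plot 8.
Chaining these gives plot 9 < plot 15 < plot 4 < plot 2 < plot 8.
So plot 8 is larger.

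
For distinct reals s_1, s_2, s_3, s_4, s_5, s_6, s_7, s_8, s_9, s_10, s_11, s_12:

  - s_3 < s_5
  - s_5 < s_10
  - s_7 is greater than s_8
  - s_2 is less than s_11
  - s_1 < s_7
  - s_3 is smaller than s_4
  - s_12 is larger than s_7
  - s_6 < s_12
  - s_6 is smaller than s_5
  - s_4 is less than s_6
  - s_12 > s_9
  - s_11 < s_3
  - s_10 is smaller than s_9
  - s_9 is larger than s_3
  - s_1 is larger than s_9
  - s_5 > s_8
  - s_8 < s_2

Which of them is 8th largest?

s_4

Chaining the given pairs: s_8 < s_2 < s_11 < s_3 < s_4 < s_6 < s_5 < s_10 < s_9 < s_1 < s_7 < s_12.
The 8th largest is s_4.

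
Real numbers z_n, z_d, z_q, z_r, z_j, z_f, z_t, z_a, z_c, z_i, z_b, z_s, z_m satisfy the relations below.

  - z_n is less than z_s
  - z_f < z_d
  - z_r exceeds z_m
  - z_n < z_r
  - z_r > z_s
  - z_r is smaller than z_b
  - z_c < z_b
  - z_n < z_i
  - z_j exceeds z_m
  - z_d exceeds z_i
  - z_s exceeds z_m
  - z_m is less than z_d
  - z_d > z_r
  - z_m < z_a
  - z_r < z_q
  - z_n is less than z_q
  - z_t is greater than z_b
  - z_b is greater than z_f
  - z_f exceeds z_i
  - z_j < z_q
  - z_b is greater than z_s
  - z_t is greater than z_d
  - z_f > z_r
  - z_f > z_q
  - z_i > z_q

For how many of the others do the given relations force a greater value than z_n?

The elements the relations force above z_n are z_s, z_r, z_q, z_i, z_f, z_d, z_b, z_t — no chain reaches any other.
That is 8.

8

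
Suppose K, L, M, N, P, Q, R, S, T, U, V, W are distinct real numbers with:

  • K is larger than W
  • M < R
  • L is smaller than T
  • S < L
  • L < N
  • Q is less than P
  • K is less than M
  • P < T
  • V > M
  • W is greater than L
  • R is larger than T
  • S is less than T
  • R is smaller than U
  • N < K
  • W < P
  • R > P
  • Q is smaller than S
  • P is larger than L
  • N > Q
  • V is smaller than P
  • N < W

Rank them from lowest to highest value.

Q < S < L < N < W < K < M < V < P < T < R < U

The consecutive links are each given: Q < S; S < L; L < N; N < W; W < K; K < M; M < V; V < P; P < T; T < R; R < U.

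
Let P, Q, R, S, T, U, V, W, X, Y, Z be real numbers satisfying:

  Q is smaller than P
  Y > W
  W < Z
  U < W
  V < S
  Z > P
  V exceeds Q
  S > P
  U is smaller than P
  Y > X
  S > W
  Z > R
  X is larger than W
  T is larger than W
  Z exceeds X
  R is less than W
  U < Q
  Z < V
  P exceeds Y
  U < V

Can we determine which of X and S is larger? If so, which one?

S

The relevant relations are X < Y; Y < P; P < Z; Z < V; V < S.
Together: X < Y < P < Z < V < S.
So S is larger.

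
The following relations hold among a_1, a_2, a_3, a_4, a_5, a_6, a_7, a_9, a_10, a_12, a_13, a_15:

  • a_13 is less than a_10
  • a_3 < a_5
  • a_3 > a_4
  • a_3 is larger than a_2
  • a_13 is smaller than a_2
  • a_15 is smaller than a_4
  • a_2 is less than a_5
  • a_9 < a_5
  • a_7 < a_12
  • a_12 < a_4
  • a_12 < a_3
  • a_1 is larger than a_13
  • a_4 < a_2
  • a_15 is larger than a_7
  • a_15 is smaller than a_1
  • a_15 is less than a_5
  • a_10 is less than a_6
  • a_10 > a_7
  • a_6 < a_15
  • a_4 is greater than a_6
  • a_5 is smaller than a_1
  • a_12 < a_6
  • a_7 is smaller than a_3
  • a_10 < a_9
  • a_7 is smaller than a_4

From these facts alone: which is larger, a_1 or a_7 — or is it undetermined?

a_1

a_7 < a_10 and a_10 < a_6 give a_7 < a_6.
With a_6 < a_15: a_7 < a_10 < a_6 < a_15.
Then a_15 < a_4 extends the chain to a_4.
With a_4 < a_2: a_7 < a_10 < a_6 < a_15 < a_4 < a_2.
Then a_2 < a_3 extends the chain to a_3.
Then a_3 < a_5 extends the chain to a_5.
With a_5 < a_1: a_7 < a_10 < a_6 < a_15 < a_4 < a_2 < a_3 < a_5 < a_1.
So a_1 is larger.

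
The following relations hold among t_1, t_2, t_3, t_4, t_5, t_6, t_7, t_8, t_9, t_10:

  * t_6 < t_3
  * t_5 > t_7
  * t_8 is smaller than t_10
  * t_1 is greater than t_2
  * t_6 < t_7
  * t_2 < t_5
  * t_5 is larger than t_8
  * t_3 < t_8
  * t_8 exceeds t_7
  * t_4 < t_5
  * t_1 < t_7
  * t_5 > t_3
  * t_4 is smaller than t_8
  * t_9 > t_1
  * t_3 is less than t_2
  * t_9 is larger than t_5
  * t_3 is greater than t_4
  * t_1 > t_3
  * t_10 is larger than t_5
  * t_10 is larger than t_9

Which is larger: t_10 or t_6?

t_6 < t_3 and t_3 < t_2 give t_6 < t_2.
With t_2 < t_1: t_6 < t_3 < t_2 < t_1.
With t_1 < t_7: t_6 < t_3 < t_2 < t_1 < t_7.
With t_7 < t_8: t_6 < t_3 < t_2 < t_1 < t_7 < t_8.
With t_8 < t_5: t_6 < t_3 < t_2 < t_1 < t_7 < t_8 < t_5.
Then t_5 < t_9 extends the chain to t_9.
With t_9 < t_10: t_6 < t_3 < t_2 < t_1 < t_7 < t_8 < t_5 < t_9 < t_10.
So t_6 < t_10; t_10 is the larger of the two.

t_10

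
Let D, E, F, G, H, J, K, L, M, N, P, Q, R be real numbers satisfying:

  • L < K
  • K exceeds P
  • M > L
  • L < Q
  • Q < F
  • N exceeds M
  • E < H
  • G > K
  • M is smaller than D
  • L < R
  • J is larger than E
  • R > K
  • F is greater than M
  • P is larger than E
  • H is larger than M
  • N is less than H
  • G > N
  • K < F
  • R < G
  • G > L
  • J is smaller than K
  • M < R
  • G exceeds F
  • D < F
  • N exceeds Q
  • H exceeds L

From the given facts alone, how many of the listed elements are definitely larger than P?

4

The elements the relations force above P are K, R, F, G — no chain reaches any other.
That is 4.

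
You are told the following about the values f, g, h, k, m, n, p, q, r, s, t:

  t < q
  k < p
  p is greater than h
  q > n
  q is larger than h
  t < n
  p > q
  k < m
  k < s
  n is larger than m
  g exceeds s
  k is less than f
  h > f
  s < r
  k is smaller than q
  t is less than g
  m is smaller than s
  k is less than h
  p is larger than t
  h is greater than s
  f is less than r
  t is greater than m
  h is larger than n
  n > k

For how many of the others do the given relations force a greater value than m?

8

From m the given relations immediately reach t, s, n.
From those, h, q, g, r, p — 8 in total.
No other element is forced above m by the given relations, so the count is 8.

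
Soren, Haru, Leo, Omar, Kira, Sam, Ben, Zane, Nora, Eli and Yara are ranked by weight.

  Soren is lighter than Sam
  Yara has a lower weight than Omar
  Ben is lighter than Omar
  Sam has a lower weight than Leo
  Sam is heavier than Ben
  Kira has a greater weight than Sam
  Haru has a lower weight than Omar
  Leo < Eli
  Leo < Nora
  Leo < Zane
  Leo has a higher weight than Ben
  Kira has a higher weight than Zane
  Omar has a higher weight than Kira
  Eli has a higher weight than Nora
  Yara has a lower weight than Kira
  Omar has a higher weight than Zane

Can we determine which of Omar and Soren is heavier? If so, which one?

Soren < Sam < Leo < Zane < Kira < Omar, by transitivity through Sam, Leo, Zane, Kira.
So Omar is heavier.

Omar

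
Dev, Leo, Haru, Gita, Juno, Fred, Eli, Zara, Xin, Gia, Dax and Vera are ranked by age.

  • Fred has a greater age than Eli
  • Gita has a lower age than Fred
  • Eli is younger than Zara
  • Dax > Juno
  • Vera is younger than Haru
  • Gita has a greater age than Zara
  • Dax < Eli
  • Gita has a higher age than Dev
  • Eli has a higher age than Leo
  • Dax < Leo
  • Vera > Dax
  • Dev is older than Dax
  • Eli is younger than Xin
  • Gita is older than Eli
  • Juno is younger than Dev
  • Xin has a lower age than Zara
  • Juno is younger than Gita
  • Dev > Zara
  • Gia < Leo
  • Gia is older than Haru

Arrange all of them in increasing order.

Juno < Dax < Vera < Haru < Gia < Leo < Eli < Xin < Zara < Dev < Gita < Fred

Nothing is placed below Juno, so it is least; from there Juno < Dax; Dax < Vera; Vera < Haru; Haru < Gia; Gia < Leo; Leo < Eli; Eli < Xin; Xin < Zara; Zara < Dev; Dev < Gita; Gita < Fred, each given directly.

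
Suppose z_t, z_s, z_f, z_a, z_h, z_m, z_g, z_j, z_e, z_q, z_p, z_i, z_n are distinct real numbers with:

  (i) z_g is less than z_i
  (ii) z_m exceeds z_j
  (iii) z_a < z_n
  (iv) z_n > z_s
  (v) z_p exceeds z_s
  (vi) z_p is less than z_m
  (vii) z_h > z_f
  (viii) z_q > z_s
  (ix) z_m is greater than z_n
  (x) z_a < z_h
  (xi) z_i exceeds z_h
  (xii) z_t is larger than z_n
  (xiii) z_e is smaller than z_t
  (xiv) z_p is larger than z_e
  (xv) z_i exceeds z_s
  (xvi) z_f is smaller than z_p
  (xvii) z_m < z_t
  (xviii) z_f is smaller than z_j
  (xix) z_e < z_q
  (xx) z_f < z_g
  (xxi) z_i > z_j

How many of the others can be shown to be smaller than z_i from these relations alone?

6

Directly below z_i: z_s, z_g, z_j, z_h.
One step further: z_a, z_f (6 so far).
No other element is forced below z_i by the given relations, so the count is 6.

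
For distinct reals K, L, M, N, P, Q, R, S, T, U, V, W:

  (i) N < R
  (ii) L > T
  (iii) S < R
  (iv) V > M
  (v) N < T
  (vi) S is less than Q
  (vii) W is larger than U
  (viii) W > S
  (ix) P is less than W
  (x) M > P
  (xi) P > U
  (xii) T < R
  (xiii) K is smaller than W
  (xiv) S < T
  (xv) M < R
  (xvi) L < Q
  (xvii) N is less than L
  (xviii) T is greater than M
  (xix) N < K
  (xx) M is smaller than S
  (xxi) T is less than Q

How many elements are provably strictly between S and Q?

The relations place S below Q. An element lies strictly between them when it is forced above S and also forced below Q.
Above S: {T, W, L, R}. Below Q: {N, U, P, M, T, L}.
Intersection: {T, L} — 2.

2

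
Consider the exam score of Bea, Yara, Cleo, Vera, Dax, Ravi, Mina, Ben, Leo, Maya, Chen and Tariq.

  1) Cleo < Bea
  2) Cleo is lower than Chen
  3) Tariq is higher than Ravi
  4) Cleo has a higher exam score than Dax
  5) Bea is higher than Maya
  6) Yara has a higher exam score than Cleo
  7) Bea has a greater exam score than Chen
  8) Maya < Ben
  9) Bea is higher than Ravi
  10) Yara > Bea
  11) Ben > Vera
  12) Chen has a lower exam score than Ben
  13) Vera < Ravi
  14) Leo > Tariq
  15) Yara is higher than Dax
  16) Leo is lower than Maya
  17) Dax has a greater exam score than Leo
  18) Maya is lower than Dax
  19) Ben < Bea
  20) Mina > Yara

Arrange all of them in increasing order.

Vera < Ravi < Tariq < Leo < Maya < Dax < Cleo < Chen < Ben < Bea < Yara < Mina

Nothing is placed below Vera, so it is least; from there Vera < Ravi; Ravi < Tariq; Tariq < Leo; Leo < Maya; Maya < Dax; Dax < Cleo; Cleo < Chen; Chen < Ben; Ben < Bea; Bea < Yara; Yara < Mina, each given directly.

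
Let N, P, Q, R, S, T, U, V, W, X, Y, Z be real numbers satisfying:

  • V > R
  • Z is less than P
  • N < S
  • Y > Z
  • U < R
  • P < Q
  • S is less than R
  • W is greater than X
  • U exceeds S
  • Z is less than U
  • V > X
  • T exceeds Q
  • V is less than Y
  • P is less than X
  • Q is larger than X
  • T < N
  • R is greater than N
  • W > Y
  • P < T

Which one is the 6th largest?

Chaining the given pairs: Z < P < X < Q < T < N < S < U < R < V < Y < W.
The 6th largest is S.

S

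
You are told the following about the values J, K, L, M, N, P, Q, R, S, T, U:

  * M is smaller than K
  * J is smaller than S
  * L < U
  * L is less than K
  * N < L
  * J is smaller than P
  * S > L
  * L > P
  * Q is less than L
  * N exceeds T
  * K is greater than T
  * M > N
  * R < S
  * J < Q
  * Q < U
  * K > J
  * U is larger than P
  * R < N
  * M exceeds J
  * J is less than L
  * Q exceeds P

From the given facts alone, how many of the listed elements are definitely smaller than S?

From S the given relations immediately reach R, J, L.
From those, P, N, Q — 6 in total.
From those, T — 7 in total.
No other element is forced below S by the given relations, so the count is 7.

7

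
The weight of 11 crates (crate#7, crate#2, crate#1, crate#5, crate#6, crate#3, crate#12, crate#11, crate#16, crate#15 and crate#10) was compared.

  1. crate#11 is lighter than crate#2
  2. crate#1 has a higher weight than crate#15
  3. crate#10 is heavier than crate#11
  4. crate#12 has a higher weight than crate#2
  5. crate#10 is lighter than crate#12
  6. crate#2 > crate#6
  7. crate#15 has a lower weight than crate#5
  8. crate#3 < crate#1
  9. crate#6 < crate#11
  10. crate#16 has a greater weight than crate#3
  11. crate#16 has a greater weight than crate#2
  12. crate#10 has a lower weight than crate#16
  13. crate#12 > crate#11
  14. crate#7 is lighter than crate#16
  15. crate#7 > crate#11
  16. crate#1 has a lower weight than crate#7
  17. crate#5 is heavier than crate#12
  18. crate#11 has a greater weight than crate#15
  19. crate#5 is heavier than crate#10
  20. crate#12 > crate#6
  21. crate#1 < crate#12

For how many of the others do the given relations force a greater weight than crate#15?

From crate#15 the given relations immediately reach crate#11, crate#1, crate#5.
From those, crate#2, crate#10, crate#7, crate#12 — 7 in total.
From those, crate#16 — 8 in total.
Nothing else is reachable above crate#15; 8 in all.

8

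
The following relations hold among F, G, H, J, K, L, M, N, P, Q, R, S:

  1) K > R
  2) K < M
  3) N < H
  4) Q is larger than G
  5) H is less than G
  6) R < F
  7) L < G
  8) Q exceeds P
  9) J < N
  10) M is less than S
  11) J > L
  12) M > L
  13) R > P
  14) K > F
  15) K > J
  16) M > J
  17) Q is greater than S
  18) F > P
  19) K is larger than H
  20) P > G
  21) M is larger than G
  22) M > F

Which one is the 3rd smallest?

Chaining the given pairs: L < J < N < H < G < P < R < F < K < M < S < Q.
The 3rd smallest is N.

N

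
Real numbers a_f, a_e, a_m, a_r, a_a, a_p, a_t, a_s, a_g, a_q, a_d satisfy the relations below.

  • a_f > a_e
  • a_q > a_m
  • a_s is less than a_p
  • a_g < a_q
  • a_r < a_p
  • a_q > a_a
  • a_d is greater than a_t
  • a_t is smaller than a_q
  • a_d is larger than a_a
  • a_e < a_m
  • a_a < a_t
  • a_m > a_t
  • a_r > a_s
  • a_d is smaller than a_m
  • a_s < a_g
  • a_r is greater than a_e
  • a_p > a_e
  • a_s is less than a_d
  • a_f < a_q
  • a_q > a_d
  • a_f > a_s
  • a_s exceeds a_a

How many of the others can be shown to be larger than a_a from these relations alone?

9

The elements the relations force above a_a are a_s, a_g, a_r, a_f, a_t, a_d, a_m, a_q, a_p — no chain reaches any other.
That is 9.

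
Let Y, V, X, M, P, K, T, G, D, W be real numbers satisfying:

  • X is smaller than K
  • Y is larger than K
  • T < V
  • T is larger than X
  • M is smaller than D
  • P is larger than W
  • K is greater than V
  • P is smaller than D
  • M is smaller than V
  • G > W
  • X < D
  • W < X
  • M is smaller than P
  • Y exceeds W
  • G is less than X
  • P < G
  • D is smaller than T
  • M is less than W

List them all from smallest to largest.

M < W < P < G < X < D < T < V < K < Y

The consecutive links are each given: M < W; W < P; P < G; G < X; X < D; D < T; T < V; V < K; K < Y.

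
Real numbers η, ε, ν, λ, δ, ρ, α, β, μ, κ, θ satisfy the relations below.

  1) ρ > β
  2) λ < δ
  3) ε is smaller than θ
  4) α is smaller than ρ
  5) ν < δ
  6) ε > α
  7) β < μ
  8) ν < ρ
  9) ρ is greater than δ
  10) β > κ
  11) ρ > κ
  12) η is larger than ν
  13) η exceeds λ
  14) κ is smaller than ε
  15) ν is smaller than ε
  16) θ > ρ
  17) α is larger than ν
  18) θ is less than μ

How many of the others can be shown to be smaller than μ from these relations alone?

The elements the relations force below μ are κ, λ, β, ν, δ, α, ε, ρ, θ — no chain reaches any other.
That is 9.

9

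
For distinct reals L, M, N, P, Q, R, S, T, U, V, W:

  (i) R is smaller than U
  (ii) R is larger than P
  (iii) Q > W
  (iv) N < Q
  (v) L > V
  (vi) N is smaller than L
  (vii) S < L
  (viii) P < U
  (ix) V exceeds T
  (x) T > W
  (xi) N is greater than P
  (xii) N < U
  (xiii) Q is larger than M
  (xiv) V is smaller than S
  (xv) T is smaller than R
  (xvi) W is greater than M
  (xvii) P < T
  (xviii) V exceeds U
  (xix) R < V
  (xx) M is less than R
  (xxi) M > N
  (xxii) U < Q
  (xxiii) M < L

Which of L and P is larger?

L

P < N and N < M give P < M.
Then M < W extends the chain to W.
Then W < T extends the chain to T.
Then T < R extends the chain to R.
Then R < U extends the chain to U.
Then U < V extends the chain to V.
Then V < S extends the chain to S.
With S < L: P < N < M < W < T < R < U < V < S < L.
So P < L; L is the larger of the two.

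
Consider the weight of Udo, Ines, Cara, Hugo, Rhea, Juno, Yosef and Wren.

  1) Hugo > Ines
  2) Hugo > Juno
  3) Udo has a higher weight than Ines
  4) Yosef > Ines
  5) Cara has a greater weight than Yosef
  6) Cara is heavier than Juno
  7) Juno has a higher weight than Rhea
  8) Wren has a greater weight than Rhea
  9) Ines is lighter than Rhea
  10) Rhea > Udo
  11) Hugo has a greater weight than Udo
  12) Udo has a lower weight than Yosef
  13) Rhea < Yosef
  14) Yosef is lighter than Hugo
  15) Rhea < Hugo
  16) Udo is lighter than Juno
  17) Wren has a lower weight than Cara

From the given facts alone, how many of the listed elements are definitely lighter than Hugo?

The elements the relations force below Hugo are Ines, Udo, Rhea, Yosef, Juno — no chain reaches any other.
That is 5.

5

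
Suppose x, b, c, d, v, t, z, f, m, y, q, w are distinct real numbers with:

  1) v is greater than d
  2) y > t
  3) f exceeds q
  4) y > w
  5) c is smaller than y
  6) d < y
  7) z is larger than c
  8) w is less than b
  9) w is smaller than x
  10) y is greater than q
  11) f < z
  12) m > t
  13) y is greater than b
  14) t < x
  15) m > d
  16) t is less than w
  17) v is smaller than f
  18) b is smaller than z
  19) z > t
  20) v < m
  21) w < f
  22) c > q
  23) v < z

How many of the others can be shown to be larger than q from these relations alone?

4

The elements the relations force above q are c, f, y, z — no chain reaches any other.
That is 4.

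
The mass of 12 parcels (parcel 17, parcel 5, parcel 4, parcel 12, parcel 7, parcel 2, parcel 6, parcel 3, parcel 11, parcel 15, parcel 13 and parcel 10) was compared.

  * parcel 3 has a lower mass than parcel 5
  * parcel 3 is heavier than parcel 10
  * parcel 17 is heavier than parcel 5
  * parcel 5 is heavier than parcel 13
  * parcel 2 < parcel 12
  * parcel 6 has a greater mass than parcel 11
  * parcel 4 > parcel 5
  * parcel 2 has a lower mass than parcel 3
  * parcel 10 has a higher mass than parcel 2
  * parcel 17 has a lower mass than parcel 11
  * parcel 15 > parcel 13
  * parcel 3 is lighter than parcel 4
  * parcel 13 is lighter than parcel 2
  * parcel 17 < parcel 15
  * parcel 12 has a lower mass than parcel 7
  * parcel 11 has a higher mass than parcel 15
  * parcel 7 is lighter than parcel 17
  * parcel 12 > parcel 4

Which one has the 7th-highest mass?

parcel 4

Chaining the given pairs: parcel 13 < parcel 2 < parcel 10 < parcel 3 < parcel 5 < parcel 4 < parcel 12 < parcel 7 < parcel 17 < parcel 15 < parcel 11 < parcel 6.
Counting 7 from the largest end gives parcel 4.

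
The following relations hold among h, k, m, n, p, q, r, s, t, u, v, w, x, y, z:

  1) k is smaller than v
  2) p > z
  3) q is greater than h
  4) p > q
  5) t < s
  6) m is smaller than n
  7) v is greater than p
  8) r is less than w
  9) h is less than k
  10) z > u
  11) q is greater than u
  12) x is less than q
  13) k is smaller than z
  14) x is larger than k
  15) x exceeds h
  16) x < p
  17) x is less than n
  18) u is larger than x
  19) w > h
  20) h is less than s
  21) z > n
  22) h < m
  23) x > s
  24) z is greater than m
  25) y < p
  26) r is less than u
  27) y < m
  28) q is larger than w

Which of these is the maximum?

v

h is not greatest since h < k; y is not greatest since y < m; k is not greatest since k < v; t is not greatest since t < s; s is not greatest since s < x; m is not greatest since m < n; x is not greatest since x < q; n is not greatest since n < z; r is not greatest since r < w; w is not greatest since w < q; u is not greatest since u < z; q is not greatest since q < p; z is not greatest since z < p; p is not greatest since p < v.
Only v has nothing above it, so v is the maximum.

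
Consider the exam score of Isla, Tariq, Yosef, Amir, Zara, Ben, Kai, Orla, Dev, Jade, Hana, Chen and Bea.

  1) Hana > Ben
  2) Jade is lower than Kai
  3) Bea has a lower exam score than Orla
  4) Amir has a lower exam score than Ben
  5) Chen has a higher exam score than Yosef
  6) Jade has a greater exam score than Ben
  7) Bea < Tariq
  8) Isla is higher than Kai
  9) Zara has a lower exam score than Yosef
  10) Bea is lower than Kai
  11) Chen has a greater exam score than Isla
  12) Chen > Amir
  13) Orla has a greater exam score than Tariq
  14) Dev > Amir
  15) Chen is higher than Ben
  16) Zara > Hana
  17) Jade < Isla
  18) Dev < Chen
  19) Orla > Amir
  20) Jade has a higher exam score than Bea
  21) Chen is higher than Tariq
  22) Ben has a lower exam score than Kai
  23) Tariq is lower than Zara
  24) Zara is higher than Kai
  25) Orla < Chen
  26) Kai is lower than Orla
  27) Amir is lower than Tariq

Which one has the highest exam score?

Chen

Chaining downward from Chen: directly below it, Amir, Ben, Tariq, Dev, Isla, Orla, Yosef; then Bea, Jade, Kai, Zara; then Hana.
That covers every other element, and nothing is given above Chen, so Chen is the highest exam score.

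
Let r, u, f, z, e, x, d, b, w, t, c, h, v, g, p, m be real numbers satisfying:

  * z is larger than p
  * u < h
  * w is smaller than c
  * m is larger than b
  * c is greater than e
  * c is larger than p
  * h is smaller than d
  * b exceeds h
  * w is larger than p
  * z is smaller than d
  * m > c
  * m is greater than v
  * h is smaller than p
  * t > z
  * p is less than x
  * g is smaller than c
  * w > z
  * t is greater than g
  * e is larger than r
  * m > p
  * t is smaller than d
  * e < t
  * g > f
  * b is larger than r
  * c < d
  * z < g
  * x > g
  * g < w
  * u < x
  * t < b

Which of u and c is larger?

Link the given pairs in sequence: u < h; h < p; p < z; z < g; g < w; w < c.
Together: u < h < p < z < g < w < c.
So u < c; c is the larger of the two.

c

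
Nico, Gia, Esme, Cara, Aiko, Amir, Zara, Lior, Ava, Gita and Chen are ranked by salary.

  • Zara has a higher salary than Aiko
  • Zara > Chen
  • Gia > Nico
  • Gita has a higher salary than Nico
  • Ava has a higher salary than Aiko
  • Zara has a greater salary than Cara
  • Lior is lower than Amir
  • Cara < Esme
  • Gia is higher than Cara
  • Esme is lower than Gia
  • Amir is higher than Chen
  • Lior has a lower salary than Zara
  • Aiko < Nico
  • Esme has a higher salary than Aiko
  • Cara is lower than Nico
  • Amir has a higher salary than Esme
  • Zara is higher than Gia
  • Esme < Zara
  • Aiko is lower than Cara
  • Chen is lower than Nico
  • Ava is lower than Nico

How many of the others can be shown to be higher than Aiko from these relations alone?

8

From Aiko the given relations immediately reach Cara, Ava, Esme, Nico, Zara.
From those, Gia, Gita, Amir — 8 in total.
Nothing else is reachable above Aiko; 8 in all.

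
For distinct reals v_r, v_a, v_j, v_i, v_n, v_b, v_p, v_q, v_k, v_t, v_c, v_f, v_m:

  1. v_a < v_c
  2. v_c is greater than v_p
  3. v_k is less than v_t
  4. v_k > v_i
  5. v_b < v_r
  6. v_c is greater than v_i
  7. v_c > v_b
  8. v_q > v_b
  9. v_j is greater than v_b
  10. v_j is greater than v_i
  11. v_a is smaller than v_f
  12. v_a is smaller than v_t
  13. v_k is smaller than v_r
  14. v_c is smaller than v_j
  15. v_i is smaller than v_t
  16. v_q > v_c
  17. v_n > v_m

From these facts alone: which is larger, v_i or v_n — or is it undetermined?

Following every chain through v_i: above v_i we get v_k, v_t, v_c, v_j, v_r, v_q.
v_n is not reached, and no chain runs the other way from v_n to v_i.
So the given relations leave the order of v_i and v_n undetermined.

undetermined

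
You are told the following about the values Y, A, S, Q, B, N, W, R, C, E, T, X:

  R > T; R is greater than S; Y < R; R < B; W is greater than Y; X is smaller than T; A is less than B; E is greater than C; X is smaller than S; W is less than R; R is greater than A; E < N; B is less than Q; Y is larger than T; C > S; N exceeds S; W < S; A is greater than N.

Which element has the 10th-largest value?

Y

Piecing the relations together gives one ordering: X < T < Y < W < S < C < E < N < A < R < B < Q.
Counting 10 from the largest end gives Y.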